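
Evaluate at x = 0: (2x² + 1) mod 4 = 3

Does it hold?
x = 0: LHS = (2·0² + 1) mod 4 = 1 mod 4 = 1; 1 = 3 — FAILS

The relation fails at x = 0, so x = 0 is a counterexample.

Answer: No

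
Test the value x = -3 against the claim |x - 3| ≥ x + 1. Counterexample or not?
Substitute x = -3 into the relation:
x = -3: LHS = |(-3) - 3| = |-6| = 6, RHS = (-3) + 1 = -2; 6 ≥ -2 — holds

The claim holds here, so x = -3 is not a counterexample. (A counterexample exists elsewhere, e.g. x = 2.)

Answer: No, x = -3 is not a counterexample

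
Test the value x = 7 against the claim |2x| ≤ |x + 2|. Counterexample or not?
Substitute x = 7 into the relation:
x = 7: LHS = |2·7| = |14| = 14, RHS = |7 + 2| = |9| = 9; 14 ≤ 9 — FAILS

Since the claim fails at x = 7, this value is a counterexample.

Answer: Yes, x = 7 is a counterexample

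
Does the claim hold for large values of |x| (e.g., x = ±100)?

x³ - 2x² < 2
x = 100: LHS = 100³ - 2·100² = 980000; 980000 < 2 — FAILS
x = -100: LHS = (-100)³ - 2·(-100)² = -1020000; -1020000 < 2 — holds

Answer: Partially: fails for x = 100, holds for x = -100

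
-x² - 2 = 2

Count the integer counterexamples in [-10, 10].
Counterexamples in [-10, 10]: {-10, -9, -8, -7, -6, -5, -4, -3, -2, -1, 0, 1, 2, 3, 4, 5, 6, 7, 8, 9, 10}.

Counting them gives 21 values.

Answer: 21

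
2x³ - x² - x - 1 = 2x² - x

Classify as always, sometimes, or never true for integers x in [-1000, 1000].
Track d = LHS − RHS over the integers in [-1000, 1000]. Equality would need d = 0, but d changes sign only between consecutive integers, jumping over 0:
x = 1: LHS = 2·1³ - 1² - 1 - 1 = -1, RHS = 2·1² - 1 = 1; -1 = 1 — FAILS  (d = -2)
x = 2: LHS = 2·2³ - 2² - 2 - 1 = 9, RHS = 2·2² - 2 = 6; 9 = 6 — FAILS  (d = 3)
Away from these crossings d keeps a constant sign, and checking every integer in [-1000, 1000] confirms d ≠ 0 throughout. Hence the two sides are never equal, so the claimed relation (=) fails for every integer in [-1000, 1000].

No integer in the range satisfies it.

Answer: Never true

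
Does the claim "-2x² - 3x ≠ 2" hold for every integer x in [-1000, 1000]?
Over all integers in [-1000, 1000], LHS − RHS is always negative; it is closest to 0 at x = -1, where it equals -1:
x = -1: LHS = -2·(-1)² - 3·(-1) = 1; 1 ≠ 2 — holds
At the ends of the range:
x = -1000: LHS = -2·(-1000)² - 3·(-1000) = -1997000; -1997000 ≠ 2 — holds
x = 1000: LHS = -2·1000² - 3·1000 = -2003000; -2003000 ≠ 2 — holds
Hence LHS − RHS is never 0, i.e. the two sides are never equal, so the relation holds for every integer in [-1000, 1000].

No counterexample exists.

Answer: True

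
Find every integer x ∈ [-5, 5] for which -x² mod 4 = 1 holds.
For a polynomial with integer coefficients, its value mod 4 depends only on x mod 4, so it suffices to check one representative of each residue class, x = 0, 1, 2, 3:
x = 0: LHS = (-0²) mod 4 = 0 mod 4 = 0; 0 = 1 — FAILS
x = 1: LHS = (-1²) mod 4 = (-1) mod 4 = 3; 3 = 1 — FAILS
x = 2: LHS = (-2²) mod 4 = (-4) mod 4 = 0; 0 = 1 — FAILS
x = 3: LHS = (-3²) mod 4 = (-9) mod 4 = 3; 3 = 1 — FAILS
The relation fails in every residue class, so the claimed relation (=) fails for every integer in [-5, 5].

Answer: None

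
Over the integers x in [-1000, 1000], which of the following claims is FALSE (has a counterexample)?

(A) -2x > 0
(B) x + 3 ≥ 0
(A) x = 0: LHS = -2·0 = 0; 0 > 0 — FAILS
(B) x = -4: LHS = (-4) + 3 = -1; -1 ≥ 0 — FAILS

Answer: Both A and B are false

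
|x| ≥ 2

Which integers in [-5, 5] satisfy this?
Holds for: {-5, -4, -3, -2, 2, 3, 4, 5}
Fails for: {-1, 0, 1}

Answer: {-5, -4, -3, -2, 2, 3, 4, 5}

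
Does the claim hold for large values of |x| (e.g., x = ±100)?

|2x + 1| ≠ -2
x = 100: LHS = |2·100 + 1| = |201| = 201; 201 ≠ -2 — holds
x = -100: LHS = |2·(-100) + 1| = |-199| = 199; 199 ≠ -2 — holds

Answer: Yes, holds for both x = 100 and x = -100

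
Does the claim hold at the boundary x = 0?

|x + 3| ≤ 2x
x = 0: LHS = |0 + 3| = |3| = 3, RHS = 2·0 = 0; 3 ≤ 0 — FAILS

The relation fails at x = 0, so x = 0 is a counterexample.

Answer: No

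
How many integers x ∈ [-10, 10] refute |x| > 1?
Counterexamples in [-10, 10]: {-1, 0, 1}.

Counting them gives 3 values.

Answer: 3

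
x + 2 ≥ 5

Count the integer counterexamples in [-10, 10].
Counterexamples in [-10, 10]: {-10, -9, -8, -7, -6, -5, -4, -3, -2, -1, 0, 1, 2}.

Counting them gives 13 values.

Answer: 13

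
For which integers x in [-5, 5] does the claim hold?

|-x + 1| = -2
An absolute value is never negative, so the left side is ≥ 0 for every x, while the right side is -2. Tightest case in [-5, 5] is x = 1:
x = 1: LHS = |-1 + 1| = |0| = 0; 0 = -2 — FAILS
Hence LHS − RHS is never 0, i.e. the two sides are never equal, so the claimed relation (=) fails for every integer in [-5, 5].

Answer: None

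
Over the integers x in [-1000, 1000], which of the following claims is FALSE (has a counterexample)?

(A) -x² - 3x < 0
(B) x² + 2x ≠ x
(A) x = 0: LHS = -0² - 3·0 = 0; 0 < 0 — FAILS
(B) x = 0: LHS = 0² + 2·0 = 0; 0 ≠ 0 — FAILS

Answer: Both A and B are false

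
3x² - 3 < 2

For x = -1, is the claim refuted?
Substitute x = -1 into the relation:
x = -1: LHS = 3·(-1)² - 3 = 0; 0 < 2 — holds

The claim holds here, so x = -1 is not a counterexample. (A counterexample exists elsewhere, e.g. x = 2.)

Answer: No, x = -1 is not a counterexample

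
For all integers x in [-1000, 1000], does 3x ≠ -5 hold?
Track d = LHS − RHS over the integers in [-1000, 1000]. Equality would need d = 0, but d changes sign only between consecutive integers, jumping over 0:
x = -2: LHS = 3·(-2) = -6; -6 ≠ -5 — holds  (d = -1)
x = -1: LHS = 3·(-1) = -3; -3 ≠ -5 — holds  (d = 2)
Away from these crossings d keeps a constant sign, and checking every integer in [-1000, 1000] confirms d ≠ 0 throughout. Hence the two sides are never equal, so the relation holds for every integer in [-1000, 1000].

No counterexample exists.

Answer: True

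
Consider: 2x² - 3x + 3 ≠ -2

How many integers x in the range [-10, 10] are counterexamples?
Over all integers in [-10, 10], LHS − RHS is always positive; it is smallest at x = 1, where it equals 4:
x = 1: LHS = 2·1² - 3·1 + 3 = 2; 2 ≠ -2 — holds
At the ends of the range:
x = -10: LHS = 2·(-10)² - 3·(-10) + 3 = 233; 233 ≠ -2 — holds
x = 10: LHS = 2·10² - 3·10 + 3 = 173; 173 ≠ -2 — holds
Hence LHS − RHS is never 0, i.e. the two sides are never equal, so the relation holds for every integer in [-10, 10].

No counterexample appears in that range.

Answer: 0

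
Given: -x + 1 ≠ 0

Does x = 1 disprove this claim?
Substitute x = 1 into the relation:
x = 1: LHS = -1 + 1 = 0; 0 ≠ 0 — FAILS

Since the claim fails at x = 1, this value is a counterexample.

Answer: Yes, x = 1 is a counterexample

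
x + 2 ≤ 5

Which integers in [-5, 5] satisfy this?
Holds for: {-5, -4, -3, -2, -1, 0, 1, 2, 3}
Fails for: {4, 5}

Answer: {-5, -4, -3, -2, -1, 0, 1, 2, 3}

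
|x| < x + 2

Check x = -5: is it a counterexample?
Substitute x = -5 into the relation:
x = -5: LHS = |-5| = 5, RHS = (-5) + 2 = -3; 5 < -3 — FAILS

Since the claim fails at x = -5, this value is a counterexample.

Answer: Yes, x = -5 is a counterexample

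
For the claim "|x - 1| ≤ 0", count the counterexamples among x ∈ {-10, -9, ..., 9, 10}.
Counterexamples in [-10, 10]: {-10, -9, -8, -7, -6, -5, -4, -3, -2, -1, 0, 2, 3, 4, 5, 6, 7, 8, 9, 10}.

Counting them gives 20 values.

Answer: 20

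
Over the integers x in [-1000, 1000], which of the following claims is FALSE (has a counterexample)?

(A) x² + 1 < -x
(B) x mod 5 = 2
(A) x = 0: LHS = 0² + 1 = 1, RHS = -0 = 0; 1 < 0 — FAILS
(B) x = 0: LHS = 0 mod 5 = 0; 0 = 2 — FAILS

Answer: Both A and B are false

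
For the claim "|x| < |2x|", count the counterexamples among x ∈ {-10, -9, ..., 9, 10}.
Counterexamples in [-10, 10]: {0}.

Counting them gives 1 values.

Answer: 1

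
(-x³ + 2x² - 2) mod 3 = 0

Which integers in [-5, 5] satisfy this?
For a polynomial with integer coefficients, its value mod 3 depends only on x mod 3, so it suffices to check one representative of each residue class, x = 0, 1, 2:
x = 0: LHS = (-0³ + 2·0² - 2) mod 3 = (-2) mod 3 = 1; 1 = 0 — FAILS
x = 1: LHS = (-1³ + 2·1² - 2) mod 3 = (-1) mod 3 = 2; 2 = 0 — FAILS
x = 2: LHS = (-2³ + 2·2² - 2) mod 3 = (-2) mod 3 = 1; 1 = 0 — FAILS
The relation fails in every residue class, so the claimed relation (=) fails for every integer in [-5, 5].

Answer: None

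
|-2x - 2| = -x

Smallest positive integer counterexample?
Testing positive integers:
x = 1: LHS = |-2·1 - 2| = |-4| = 4; 4 = -1 — FAILS  ← smallest positive counterexample

Answer: x = 1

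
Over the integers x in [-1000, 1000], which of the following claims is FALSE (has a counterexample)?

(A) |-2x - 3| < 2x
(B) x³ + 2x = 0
(A) x = 0: LHS = |-2·0 - 3| = |-3| = 3, RHS = 2·0 = 0; 3 < 0 — FAILS
(B) x = 1: LHS = 1³ + 2·1 = 3; 3 = 0 — FAILS

Answer: Both A and B are false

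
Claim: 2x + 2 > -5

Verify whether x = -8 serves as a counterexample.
Substitute x = -8 into the relation:
x = -8: LHS = 2·(-8) + 2 = -14; -14 > -5 — FAILS

Since the claim fails at x = -8, this value is a counterexample.

Answer: Yes, x = -8 is a counterexample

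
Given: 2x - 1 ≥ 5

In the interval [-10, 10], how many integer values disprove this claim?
Counterexamples in [-10, 10]: {-10, -9, -8, -7, -6, -5, -4, -3, -2, -1, 0, 1, 2}.

Counting them gives 13 values.

Answer: 13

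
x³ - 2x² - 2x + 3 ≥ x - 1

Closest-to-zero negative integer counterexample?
Testing negative integers from -1 downward:
x = -1: LHS = (-1)³ - 2·(-1)² - 2·(-1) + 3 = 2, RHS = (-1) - 1 = -2; 2 ≥ -2 — holds
x = -2: LHS = (-2)³ - 2·(-2)² - 2·(-2) + 3 = -9, RHS = (-2) - 1 = -3; -9 ≥ -3 — FAILS  ← closest negative counterexample to 0

Answer: x = -2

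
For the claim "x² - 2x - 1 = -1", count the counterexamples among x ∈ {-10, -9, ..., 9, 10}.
Counterexamples in [-10, 10]: {-10, -9, -8, -7, -6, -5, -4, -3, -2, -1, 1, 3, 4, 5, 6, 7, 8, 9, 10}.

Counting them gives 19 values.

Answer: 19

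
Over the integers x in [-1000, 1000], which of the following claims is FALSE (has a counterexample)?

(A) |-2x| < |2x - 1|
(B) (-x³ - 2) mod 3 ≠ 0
(A) x = 1: LHS = |-2·1| = |-2| = 2, RHS = |2·1 - 1| = |1| = 1; 2 < 1 — FAILS
(B) x = 1: LHS = (-1³ - 2) mod 3 = (-3) mod 3 = 0; 0 ≠ 0 — FAILS

Answer: Both A and B are false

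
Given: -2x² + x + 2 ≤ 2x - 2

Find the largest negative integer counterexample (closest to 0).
Testing negative integers from -1 downward:
x = -1: LHS = -2·(-1)² + (-1) + 2 = -1, RHS = 2·(-1) - 2 = -4; -1 ≤ -4 — FAILS  ← closest negative counterexample to 0

Answer: x = -1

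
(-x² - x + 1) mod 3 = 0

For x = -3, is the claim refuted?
Substitute x = -3 into the relation:
x = -3: LHS = (-(-3)² - (-3) + 1) mod 3 = (-5) mod 3 = 1; 1 = 0 — FAILS

Since the claim fails at x = -3, this value is a counterexample.

Answer: Yes, x = -3 is a counterexample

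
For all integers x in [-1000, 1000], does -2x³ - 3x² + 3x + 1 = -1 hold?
The claim fails at x = 0:
x = 0: LHS = -2·0³ - 3·0² + 3·0 + 1 = 1; 1 = -1 — FAILS

Because a single integer refutes it, the statement is false.

Answer: False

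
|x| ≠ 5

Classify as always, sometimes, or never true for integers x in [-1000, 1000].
Holds at x = 0: LHS = |0| = 0; 0 ≠ 5 — holds
Fails at x = 5: LHS = |5| = 5; 5 ≠ 5 — FAILS
It is satisfied by some integers in the range but not all.

Answer: Sometimes true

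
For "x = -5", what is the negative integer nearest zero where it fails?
Testing negative integers from -1 downward:
x = -1: -1 = -5 — FAILS  ← closest negative counterexample to 0

Answer: x = -1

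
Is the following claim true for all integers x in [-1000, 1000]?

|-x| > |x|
The claim fails at x = 0:
x = 0: LHS = |-0| = |0| = 0, RHS = |0| = 0; 0 > 0 — FAILS

Because a single integer refutes it, the statement is false.

Answer: False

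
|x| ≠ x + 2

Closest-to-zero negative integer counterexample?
Testing negative integers from -1 downward:
x = -1: LHS = |-1| = 1, RHS = (-1) + 2 = 1; 1 ≠ 1 — FAILS  ← closest negative counterexample to 0

Answer: x = -1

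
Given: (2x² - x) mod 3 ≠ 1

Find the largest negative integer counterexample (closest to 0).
Testing negative integers from -1 downward:
x = -1: LHS = (2·(-1)² - (-1)) mod 3 = 3 mod 3 = 0; 0 ≠ 1 — holds
x = -2: LHS = (2·(-2)² - (-2)) mod 3 = 10 mod 3 = 1; 1 ≠ 1 — FAILS  ← closest negative counterexample to 0

Answer: x = -2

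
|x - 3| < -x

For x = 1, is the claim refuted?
Substitute x = 1 into the relation:
x = 1: LHS = |1 - 3| = |-2| = 2; 2 < -1 — FAILS

Since the claim fails at x = 1, this value is a counterexample.

Answer: Yes, x = 1 is a counterexample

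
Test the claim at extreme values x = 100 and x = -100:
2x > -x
x = 100: LHS = 2·100 = 200; 200 > -100 — holds
x = -100: LHS = 2·(-100) = -200, RHS = -(-100) = 100; -200 > 100 — FAILS

Answer: Partially: holds for x = 100, fails for x = -100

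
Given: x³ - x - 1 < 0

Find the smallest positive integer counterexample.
Testing positive integers:
x = 1: LHS = 1³ - 1 - 1 = -1; -1 < 0 — holds
x = 2: LHS = 2³ - 2 - 1 = 5; 5 < 0 — FAILS  ← smallest positive counterexample

Answer: x = 2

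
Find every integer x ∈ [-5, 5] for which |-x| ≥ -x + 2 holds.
Holds for: {1, 2, 3, 4, 5}
Fails for: {-5, -4, -3, -2, -1, 0}

Answer: {1, 2, 3, 4, 5}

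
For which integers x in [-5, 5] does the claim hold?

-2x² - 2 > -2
Over all integers in [-5, 5], LHS − RHS is largest at x = 0, where it equals 0:
x = 0: LHS = -2·0² - 2 = -2; -2 > -2 — FAILS
At the ends of the range:
x = -5: LHS = -2·(-5)² - 2 = -52; -52 > -2 — FAILS
x = 5: LHS = -2·5² - 2 = -52; -52 > -2 — FAILS
Hence LHS − RHS is never positive, i.e. LHS ≤ RHS throughout, so the claimed relation (>) fails for every integer in [-5, 5].

Answer: None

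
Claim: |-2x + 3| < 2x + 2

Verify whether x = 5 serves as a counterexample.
Substitute x = 5 into the relation:
x = 5: LHS = |-2·5 + 3| = |-7| = 7, RHS = 2·5 + 2 = 12; 7 < 12 — holds

The claim holds here, so x = 5 is not a counterexample. (A counterexample exists elsewhere, e.g. x = 0.)

Answer: No, x = 5 is not a counterexample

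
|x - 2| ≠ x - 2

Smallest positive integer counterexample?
Testing positive integers:
x = 1: LHS = |1 - 2| = |-1| = 1, RHS = 1 - 2 = -1; 1 ≠ -1 — holds
x = 2: LHS = |2 - 2| = |0| = 0, RHS = 2 - 2 = 0; 0 ≠ 0 — FAILS  ← smallest positive counterexample

Answer: x = 2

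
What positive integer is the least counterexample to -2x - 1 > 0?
Testing positive integers:
x = 1: LHS = -2·1 - 1 = -3; -3 > 0 — FAILS  ← smallest positive counterexample

Answer: x = 1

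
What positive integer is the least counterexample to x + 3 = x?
Testing positive integers:
x = 1: LHS = 1 + 3 = 4; 4 = 1 — FAILS  ← smallest positive counterexample

Answer: x = 1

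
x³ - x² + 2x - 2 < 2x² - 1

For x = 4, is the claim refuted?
Substitute x = 4 into the relation:
x = 4: LHS = 4³ - 4² + 2·4 - 2 = 54, RHS = 2·4² - 1 = 31; 54 < 31 — FAILS

Since the claim fails at x = 4, this value is a counterexample.

Answer: Yes, x = 4 is a counterexample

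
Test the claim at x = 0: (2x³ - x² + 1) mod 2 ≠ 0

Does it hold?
x = 0: LHS = (2·0³ - 0² + 1) mod 2 = 1 mod 2 = 1; 1 ≠ 0 — holds

The relation is satisfied at x = 0.

Answer: Yes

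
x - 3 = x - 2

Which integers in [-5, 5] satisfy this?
Over all integers in [-5, 5], LHS − RHS is always negative; it is closest to 0 at x = 0, where it equals -1:
x = 0: LHS = 0 - 3 = -3, RHS = 0 - 2 = -2; -3 = -2 — FAILS
At the ends of the range:
x = -5: LHS = (-5) - 3 = -8, RHS = (-5) - 2 = -7; -8 = -7 — FAILS
x = 5: LHS = 5 - 3 = 2, RHS = 5 - 2 = 3; 2 = 3 — FAILS
Hence LHS − RHS is never 0, i.e. the two sides are never equal, so the claimed relation (=) fails for every integer in [-5, 5].

Answer: None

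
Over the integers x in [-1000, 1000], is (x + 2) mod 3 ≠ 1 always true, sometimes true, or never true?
Holds at x = 0: LHS = (0 + 2) mod 3 = 2 mod 3 = 2; 2 ≠ 1 — holds
Fails at x = -1: LHS = ((-1) + 2) mod 3 = 1 mod 3 = 1; 1 ≠ 1 — FAILS
It is satisfied by some integers in the range but not all.

Answer: Sometimes true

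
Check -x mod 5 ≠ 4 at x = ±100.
x = 100: LHS = (-100) mod 5 = 0; 0 ≠ 4 — holds
x = -100: LHS = (-(-100)) mod 5 = 100 mod 5 = 0; 0 ≠ 4 — holds

Answer: Yes, holds for both x = 100 and x = -100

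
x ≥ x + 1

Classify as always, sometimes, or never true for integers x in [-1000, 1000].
Over all integers in [-1000, 1000], LHS − RHS is largest at x = 0, where it equals -1:
x = 0: RHS = 0 + 1 = 1; 0 ≥ 1 — FAILS
At the ends of the range:
x = -1000: RHS = (-1000) + 1 = -999; -1000 ≥ -999 — FAILS
x = 1000: RHS = 1000 + 1 = 1001; 1000 ≥ 1001 — FAILS
Hence LHS − RHS is never zero or positive, i.e. LHS < RHS throughout, so the claimed relation (≥) fails for every integer in [-1000, 1000].

No integer in the range satisfies it.

Answer: Never true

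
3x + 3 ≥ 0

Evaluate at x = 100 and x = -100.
x = 100: LHS = 3·100 + 3 = 303; 303 ≥ 0 — holds
x = -100: LHS = 3·(-100) + 3 = -297; -297 ≥ 0 — FAILS

Answer: Partially: holds for x = 100, fails for x = -100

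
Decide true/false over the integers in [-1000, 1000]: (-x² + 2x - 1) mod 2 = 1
The claim fails at x = 1:
x = 1: LHS = (-1² + 2·1 - 1) mod 2 = 0 mod 2 = 0; 0 = 1 — FAILS

Because a single integer refutes it, the statement is false.

Answer: False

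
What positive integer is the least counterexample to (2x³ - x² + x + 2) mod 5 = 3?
Testing positive integers:
x = 1: LHS = (2·1³ - 1² + 1 + 2) mod 5 = 4 mod 5 = 4; 4 = 3 — FAILS  ← smallest positive counterexample

Answer: x = 1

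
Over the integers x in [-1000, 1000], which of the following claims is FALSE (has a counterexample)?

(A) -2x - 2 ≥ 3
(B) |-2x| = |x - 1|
(A) x = 0: LHS = -2·0 - 2 = -2; -2 ≥ 3 — FAILS
(B) x = 0: LHS = |-2·0| = |0| = 0, RHS = |0 - 1| = |-1| = 1; 0 = 1 — FAILS

Answer: Both A and B are false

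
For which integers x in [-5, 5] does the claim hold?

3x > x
Holds for: {1, 2, 3, 4, 5}
Fails for: {-5, -4, -3, -2, -1, 0}

Answer: {1, 2, 3, 4, 5}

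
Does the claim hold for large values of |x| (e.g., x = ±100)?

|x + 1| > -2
x = 100: LHS = |100 + 1| = |101| = 101; 101 > -2 — holds
x = -100: LHS = |(-100) + 1| = |-99| = 99; 99 > -2 — holds

Answer: Yes, holds for both x = 100 and x = -100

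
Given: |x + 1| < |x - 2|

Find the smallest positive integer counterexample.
Testing positive integers:
x = 1: LHS = |1 + 1| = |2| = 2, RHS = |1 - 2| = |-1| = 1; 2 < 1 — FAILS  ← smallest positive counterexample

Answer: x = 1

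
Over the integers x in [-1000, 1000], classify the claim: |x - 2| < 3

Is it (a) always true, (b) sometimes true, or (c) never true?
Holds at x = 0: LHS = |0 - 2| = |-2| = 2; 2 < 3 — holds
Fails at x = -1: LHS = |(-1) - 2| = |-3| = 3; 3 < 3 — FAILS
It is satisfied by some integers in the range but not all.

Answer: Sometimes true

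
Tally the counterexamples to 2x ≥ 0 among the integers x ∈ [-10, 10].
Counterexamples in [-10, 10]: {-10, -9, -8, -7, -6, -5, -4, -3, -2, -1}.

Counting them gives 10 values.

Answer: 10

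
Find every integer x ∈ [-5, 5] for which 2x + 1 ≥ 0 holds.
Holds for: {0, 1, 2, 3, 4, 5}
Fails for: {-5, -4, -3, -2, -1}

Answer: {0, 1, 2, 3, 4, 5}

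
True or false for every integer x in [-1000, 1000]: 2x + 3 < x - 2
The claim fails at x = 0:
x = 0: LHS = 2·0 + 3 = 3, RHS = 0 - 2 = -2; 3 < -2 — FAILS

Because a single integer refutes it, the statement is false.

Answer: False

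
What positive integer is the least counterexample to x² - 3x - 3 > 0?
Testing positive integers:
x = 1: LHS = 1² - 3·1 - 3 = -5; -5 > 0 — FAILS  ← smallest positive counterexample

Answer: x = 1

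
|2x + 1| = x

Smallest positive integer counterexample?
Testing positive integers:
x = 1: LHS = |2·1 + 1| = |3| = 3; 3 = 1 — FAILS  ← smallest positive counterexample

Answer: x = 1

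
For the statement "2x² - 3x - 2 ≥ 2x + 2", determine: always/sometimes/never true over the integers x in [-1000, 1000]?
Holds at x = -1: LHS = 2·(-1)² - 3·(-1) - 2 = 3, RHS = 2·(-1) + 2 = 0; 3 ≥ 0 — holds
Fails at x = 0: LHS = 2·0² - 3·0 - 2 = -2, RHS = 2·0 + 2 = 2; -2 ≥ 2 — FAILS
It is satisfied by some integers in the range but not all.

Answer: Sometimes true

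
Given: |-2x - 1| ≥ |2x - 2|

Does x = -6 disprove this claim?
Substitute x = -6 into the relation:
x = -6: LHS = |-2·(-6) - 1| = |11| = 11, RHS = |2·(-6) - 2| = |-14| = 14; 11 ≥ 14 — FAILS

Since the claim fails at x = -6, this value is a counterexample.

Answer: Yes, x = -6 is a counterexample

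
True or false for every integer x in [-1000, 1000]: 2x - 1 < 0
The claim fails at x = 1:
x = 1: LHS = 2·1 - 1 = 1; 1 < 0 — FAILS

Because a single integer refutes it, the statement is false.

Answer: False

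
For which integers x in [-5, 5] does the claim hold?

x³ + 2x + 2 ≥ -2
Holds for: {-1, 0, 1, 2, 3, 4, 5}
Fails for: {-5, -4, -3, -2}

Answer: {-1, 0, 1, 2, 3, 4, 5}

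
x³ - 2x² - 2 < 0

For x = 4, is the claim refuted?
Substitute x = 4 into the relation:
x = 4: LHS = 4³ - 2·4² - 2 = 30; 30 < 0 — FAILS

Since the claim fails at x = 4, this value is a counterexample.

Answer: Yes, x = 4 is a counterexample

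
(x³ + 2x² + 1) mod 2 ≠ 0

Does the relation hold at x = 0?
x = 0: LHS = (0³ + 2·0² + 1) mod 2 = 1 mod 2 = 1; 1 ≠ 0 — holds

The relation is satisfied at x = 0.

Answer: Yes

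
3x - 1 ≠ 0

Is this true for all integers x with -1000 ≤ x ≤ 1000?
Track d = LHS − RHS over the integers in [-1000, 1000]. Equality would need d = 0, but d changes sign only between consecutive integers, jumping over 0:
x = 0: LHS = 3·0 - 1 = -1; -1 ≠ 0 — holds  (d = -1)
x = 1: LHS = 3·1 - 1 = 2; 2 ≠ 0 — holds  (d = 2)
Away from these crossings d keeps a constant sign, and checking every integer in [-1000, 1000] confirms d ≠ 0 throughout. Hence the two sides are never equal, so the relation holds for every integer in [-1000, 1000].

No counterexample exists.

Answer: True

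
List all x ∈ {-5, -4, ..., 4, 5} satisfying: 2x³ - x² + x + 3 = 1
Track d = LHS − RHS over the integers in [-5, 5]. Equality would need d = 0, but d changes sign only between consecutive integers, jumping over 0:
x = -1: LHS = 2·(-1)³ - (-1)² + (-1) + 3 = -1; -1 = 1 — FAILS  (d = -2)
x = 0: LHS = 2·0³ - 0² + 0 + 3 = 3; 3 = 1 — FAILS  (d = 2)
Away from these crossings d keeps a constant sign, and checking every integer in [-5, 5] confirms d ≠ 0 throughout. Hence the two sides are never equal, so the claimed relation (=) fails for every integer in [-5, 5].

Answer: None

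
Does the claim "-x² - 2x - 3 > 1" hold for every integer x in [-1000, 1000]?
The claim fails at x = 0:
x = 0: LHS = -0² - 2·0 - 3 = -3; -3 > 1 — FAILS

Because a single integer refutes it, the statement is false.

Answer: False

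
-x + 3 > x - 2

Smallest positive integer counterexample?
Testing positive integers:
x = 1: LHS = -1 + 3 = 2, RHS = 1 - 2 = -1; 2 > -1 — holds
x = 2: LHS = -2 + 3 = 1, RHS = 2 - 2 = 0; 1 > 0 — holds
x = 3: LHS = -3 + 3 = 0, RHS = 3 - 2 = 1; 0 > 1 — FAILS  ← smallest positive counterexample

Answer: x = 3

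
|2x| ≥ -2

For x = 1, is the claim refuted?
Substitute x = 1 into the relation:
x = 1: LHS = |2·1| = |2| = 2; 2 ≥ -2 — holds

The relation holds at x = 1, so it is not a counterexample.

Answer: No, x = 1 is not a counterexample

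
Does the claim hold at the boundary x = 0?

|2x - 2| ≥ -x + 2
x = 0: LHS = |2·0 - 2| = |-2| = 2, RHS = -0 + 2 = 2; 2 ≥ 2 — holds

The relation is satisfied at x = 0.

Answer: Yes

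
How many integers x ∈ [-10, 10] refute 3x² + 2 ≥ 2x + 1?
Over all integers in [-10, 10], LHS − RHS is smallest at x = 0, where it equals 1:
x = 0: LHS = 3·0² + 2 = 2, RHS = 2·0 + 1 = 1; 2 ≥ 1 — holds
At the ends of the range:
x = -10: LHS = 3·(-10)² + 2 = 302, RHS = 2·(-10) + 1 = -19; 302 ≥ -19 — holds
x = 10: LHS = 3·10² + 2 = 302, RHS = 2·10 + 1 = 21; 302 ≥ 21 — holds
Hence LHS − RHS is never negative, i.e. LHS ≥ RHS throughout, so the relation holds for every integer in [-10, 10].

No counterexample appears in that range.

Answer: 0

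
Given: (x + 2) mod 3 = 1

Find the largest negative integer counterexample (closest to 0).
Testing negative integers from -1 downward:
x = -1: LHS = ((-1) + 2) mod 3 = 1 mod 3 = 1; 1 = 1 — holds
x = -2: LHS = ((-2) + 2) mod 3 = 0 mod 3 = 0; 0 = 1 — FAILS  ← closest negative counterexample to 0

Answer: x = -2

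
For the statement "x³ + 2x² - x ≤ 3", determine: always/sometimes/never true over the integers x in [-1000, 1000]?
Holds at x = 0: LHS = 0³ + 2·0² - 0 = 0; 0 ≤ 3 — holds
Fails at x = 2: LHS = 2³ + 2·2² - 2 = 14; 14 ≤ 3 — FAILS
It is satisfied by some integers in the range but not all.

Answer: Sometimes true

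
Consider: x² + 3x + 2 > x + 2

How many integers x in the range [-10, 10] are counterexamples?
Counterexamples in [-10, 10]: {-2, -1, 0}.

Counting them gives 3 values.

Answer: 3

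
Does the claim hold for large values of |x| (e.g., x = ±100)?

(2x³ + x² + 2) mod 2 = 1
x = 100: LHS = (2·100³ + 100² + 2) mod 2 = 2010002 mod 2 = 0; 0 = 1 — FAILS
x = -100: LHS = (2·(-100)³ + (-100)² + 2) mod 2 = (-1989998) mod 2 = 0; 0 = 1 — FAILS

Answer: No, fails for both x = 100 and x = -100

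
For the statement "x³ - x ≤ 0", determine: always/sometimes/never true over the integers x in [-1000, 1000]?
Holds at x = 0: LHS = 0³ - 0 = 0; 0 ≤ 0 — holds
Fails at x = 2: LHS = 2³ - 2 = 6; 6 ≤ 0 — FAILS
It is satisfied by some integers in the range but not all.

Answer: Sometimes true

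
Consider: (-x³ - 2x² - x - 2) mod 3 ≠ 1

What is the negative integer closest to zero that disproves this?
Testing negative integers from -1 downward:
x = -1: LHS = (-(-1)³ - 2·(-1)² - (-1) - 2) mod 3 = (-2) mod 3 = 1; 1 ≠ 1 — FAILS  ← closest negative counterexample to 0

Answer: x = -1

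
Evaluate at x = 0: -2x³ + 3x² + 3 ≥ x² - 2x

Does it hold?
x = 0: LHS = -2·0³ + 3·0² + 3 = 3, RHS = 0² - 2·0 = 0; 3 ≥ 0 — holds

The relation is satisfied at x = 0.

Answer: Yes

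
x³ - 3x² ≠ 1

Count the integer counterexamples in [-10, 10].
Track d = LHS − RHS over the integers in [-10, 10]. Equality would need d = 0, but d changes sign only between consecutive integers, jumping over 0:
x = 3: LHS = 3³ - 3·3² = 0; 0 ≠ 1 — holds  (d = -1)
x = 4: LHS = 4³ - 3·4² = 16; 16 ≠ 1 — holds  (d = 15)
Away from these crossings d keeps a constant sign, and checking every integer in [-10, 10] confirms d ≠ 0 throughout. Hence the two sides are never equal, so the relation holds for every integer in [-10, 10].

No counterexample appears in that range.

Answer: 0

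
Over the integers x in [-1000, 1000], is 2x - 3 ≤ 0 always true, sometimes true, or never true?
Holds at x = 0: LHS = 2·0 - 3 = -3; -3 ≤ 0 — holds
Fails at x = 2: LHS = 2·2 - 3 = 1; 1 ≤ 0 — FAILS
It is satisfied by some integers in the range but not all.

Answer: Sometimes true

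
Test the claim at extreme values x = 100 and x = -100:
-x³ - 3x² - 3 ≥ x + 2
x = 100: LHS = -100³ - 3·100² - 3 = -1030003, RHS = 100 + 2 = 102; -1030003 ≥ 102 — FAILS
x = -100: LHS = -(-100)³ - 3·(-100)² - 3 = 969997, RHS = (-100) + 2 = -98; 969997 ≥ -98 — holds

Answer: Partially: fails for x = 100, holds for x = -100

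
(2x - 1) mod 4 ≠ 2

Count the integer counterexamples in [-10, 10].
For a polynomial with integer coefficients, its value mod 4 depends only on x mod 4, so it suffices to check one representative of each residue class, x = 0, 1, 2, 3:
x = 0: LHS = (2·0 - 1) mod 4 = (-1) mod 4 = 3; 3 ≠ 2 — holds
x = 1: LHS = (2·1 - 1) mod 4 = 1 mod 4 = 1; 1 ≠ 2 — holds
x = 2: LHS = (2·2 - 1) mod 4 = 3 mod 4 = 3; 3 ≠ 2 — holds
x = 3: LHS = (2·3 - 1) mod 4 = 5 mod 4 = 1; 1 ≠ 2 — holds
The relation holds in every residue class, so the relation holds for every integer in [-10, 10].

No counterexample appears in that range.

Answer: 0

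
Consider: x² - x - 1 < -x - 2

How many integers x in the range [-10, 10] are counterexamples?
Counterexamples in [-10, 10]: {-10, -9, -8, -7, -6, -5, -4, -3, -2, -1, 0, 1, 2, 3, 4, 5, 6, 7, 8, 9, 10}.

Counting them gives 21 values.

Answer: 21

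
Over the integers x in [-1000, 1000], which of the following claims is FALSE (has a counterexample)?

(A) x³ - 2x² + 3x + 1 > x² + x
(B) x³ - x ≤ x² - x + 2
(A) x = -1: LHS = (-1)³ - 2·(-1)² + 3·(-1) + 1 = -5, RHS = (-1)² + (-1) = 0; -5 > 0 — FAILS
(B) x = 2: LHS = 2³ - 2 = 6, RHS = 2² - 2 + 2 = 4; 6 ≤ 4 — FAILS

Answer: Both A and B are false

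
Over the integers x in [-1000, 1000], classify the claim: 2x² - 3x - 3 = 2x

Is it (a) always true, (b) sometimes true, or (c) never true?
Holds at x = 3: LHS = 2·3² - 3·3 - 3 = 6, RHS = 2·3 = 6; 6 = 6 — holds
Fails at x = 0: LHS = 2·0² - 3·0 - 3 = -3, RHS = 2·0 = 0; -3 = 0 — FAILS
It is satisfied by some integers in the range but not all.

Answer: Sometimes true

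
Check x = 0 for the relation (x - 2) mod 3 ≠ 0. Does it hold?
x = 0: LHS = (0 - 2) mod 3 = (-2) mod 3 = 1; 1 ≠ 0 — holds

The relation is satisfied at x = 0.

Answer: Yes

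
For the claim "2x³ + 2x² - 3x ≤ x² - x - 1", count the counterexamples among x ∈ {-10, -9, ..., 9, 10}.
Counterexamples in [-10, 10]: {-1, 0, 1, 2, 3, 4, 5, 6, 7, 8, 9, 10}.

Counting them gives 12 values.

Answer: 12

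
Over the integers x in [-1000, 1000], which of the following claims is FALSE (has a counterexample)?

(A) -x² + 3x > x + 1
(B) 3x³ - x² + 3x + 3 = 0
(A) x = 0: LHS = -0² + 3·0 = 0, RHS = 0 + 1 = 1; 0 > 1 — FAILS
(B) x = 0: LHS = 3·0³ - 0² + 3·0 + 3 = 3; 3 = 0 — FAILS

Answer: Both A and B are false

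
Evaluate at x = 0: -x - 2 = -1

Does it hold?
x = 0: LHS = -0 - 2 = -2; -2 = -1 — FAILS

The relation fails at x = 0, so x = 0 is a counterexample.

Answer: No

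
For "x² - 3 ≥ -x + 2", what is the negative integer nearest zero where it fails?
Testing negative integers from -1 downward:
x = -1: LHS = (-1)² - 3 = -2, RHS = -(-1) + 2 = 3; -2 ≥ 3 — FAILS  ← closest negative counterexample to 0

Answer: x = -1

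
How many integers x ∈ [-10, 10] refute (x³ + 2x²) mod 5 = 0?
Counterexamples in [-10, 10]: {-9, -8, -6, -4, -3, -1, 1, 2, 4, 6, 7, 9}.

Counting them gives 12 values.

Answer: 12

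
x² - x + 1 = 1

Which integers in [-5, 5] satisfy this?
Holds for: {0, 1}
Fails for: {-5, -4, -3, -2, -1, 2, 3, 4, 5}

Answer: {0, 1}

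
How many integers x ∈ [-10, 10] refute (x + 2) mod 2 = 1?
Counterexamples in [-10, 10]: {-10, -8, -6, -4, -2, 0, 2, 4, 6, 8, 10}.

Counting them gives 11 values.

Answer: 11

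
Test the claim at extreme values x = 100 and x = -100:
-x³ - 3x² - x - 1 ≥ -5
x = 100: LHS = -100³ - 3·100² - 100 - 1 = -1030101; -1030101 ≥ -5 — FAILS
x = -100: LHS = -(-100)³ - 3·(-100)² - (-100) - 1 = 970099; 970099 ≥ -5 — holds

Answer: Partially: fails for x = 100, holds for x = -100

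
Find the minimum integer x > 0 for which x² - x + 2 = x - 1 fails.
Testing positive integers:
x = 1: LHS = 1² - 1 + 2 = 2, RHS = 1 - 1 = 0; 2 = 0 — FAILS  ← smallest positive counterexample

Answer: x = 1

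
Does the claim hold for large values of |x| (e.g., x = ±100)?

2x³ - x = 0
x = 100: LHS = 2·100³ - 100 = 1999900; 1999900 = 0 — FAILS
x = -100: LHS = 2·(-100)³ - (-100) = -1999900; -1999900 = 0 — FAILS

Answer: No, fails for both x = 100 and x = -100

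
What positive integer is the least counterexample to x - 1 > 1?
Testing positive integers:
x = 1: LHS = 1 - 1 = 0; 0 > 1 — FAILS  ← smallest positive counterexample

Answer: x = 1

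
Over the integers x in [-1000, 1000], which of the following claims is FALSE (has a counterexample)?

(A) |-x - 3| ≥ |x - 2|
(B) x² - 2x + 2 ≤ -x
(A) x = -1: LHS = |-(-1) - 3| = |-2| = 2, RHS = |(-1) - 2| = |-3| = 3; 2 ≥ 3 — FAILS
(B) x = 0: LHS = 0² - 2·0 + 2 = 2, RHS = -0 = 0; 2 ≤ 0 — FAILS

Answer: Both A and B are false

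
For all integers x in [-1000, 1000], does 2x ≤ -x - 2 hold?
The claim fails at x = 0:
x = 0: LHS = 2·0 = 0, RHS = -0 - 2 = -2; 0 ≤ -2 — FAILS

Because a single integer refutes it, the statement is false.

Answer: False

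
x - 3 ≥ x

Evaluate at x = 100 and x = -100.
x = 100: LHS = 100 - 3 = 97; 97 ≥ 100 — FAILS
x = -100: LHS = (-100) - 3 = -103; -103 ≥ -100 — FAILS

Answer: No, fails for both x = 100 and x = -100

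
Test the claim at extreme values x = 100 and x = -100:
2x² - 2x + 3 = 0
x = 100: LHS = 2·100² - 2·100 + 3 = 19803; 19803 = 0 — FAILS
x = -100: LHS = 2·(-100)² - 2·(-100) + 3 = 20203; 20203 = 0 — FAILS

Answer: No, fails for both x = 100 and x = -100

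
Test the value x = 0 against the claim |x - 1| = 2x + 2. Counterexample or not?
Substitute x = 0 into the relation:
x = 0: LHS = |0 - 1| = |-1| = 1, RHS = 2·0 + 2 = 2; 1 = 2 — FAILS

Since the claim fails at x = 0, this value is a counterexample.

Answer: Yes, x = 0 is a counterexample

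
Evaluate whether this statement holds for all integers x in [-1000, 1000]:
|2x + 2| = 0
The claim fails at x = 0:
x = 0: LHS = |2·0 + 2| = |2| = 2; 2 = 0 — FAILS

Because a single integer refutes it, the statement is false.

Answer: False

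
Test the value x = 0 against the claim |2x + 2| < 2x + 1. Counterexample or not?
Substitute x = 0 into the relation:
x = 0: LHS = |2·0 + 2| = |2| = 2, RHS = 2·0 + 1 = 1; 2 < 1 — FAILS

Since the claim fails at x = 0, this value is a counterexample.

Answer: Yes, x = 0 is a counterexample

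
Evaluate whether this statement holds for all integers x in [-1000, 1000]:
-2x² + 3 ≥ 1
The claim fails at x = 2:
x = 2: LHS = -2·2² + 3 = -5; -5 ≥ 1 — FAILS

Because a single integer refutes it, the statement is false.

Answer: False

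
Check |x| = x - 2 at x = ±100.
x = 100: LHS = |100| = 100, RHS = 100 - 2 = 98; 100 = 98 — FAILS
x = -100: LHS = |-100| = 100, RHS = (-100) - 2 = -102; 100 = -102 — FAILS

Answer: No, fails for both x = 100 and x = -100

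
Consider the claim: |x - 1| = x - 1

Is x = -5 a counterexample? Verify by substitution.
Substitute x = -5 into the relation:
x = -5: LHS = |(-5) - 1| = |-6| = 6, RHS = (-5) - 1 = -6; 6 = -6 — FAILS

Since the claim fails at x = -5, this value is a counterexample.

Answer: Yes, x = -5 is a counterexample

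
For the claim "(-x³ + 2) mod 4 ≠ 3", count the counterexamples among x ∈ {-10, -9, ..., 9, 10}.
Counterexamples in [-10, 10]: {-9, -5, -1, 3, 7}.

Counting them gives 5 values.

Answer: 5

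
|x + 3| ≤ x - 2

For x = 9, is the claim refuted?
Substitute x = 9 into the relation:
x = 9: LHS = |9 + 3| = |12| = 12, RHS = 9 - 2 = 7; 12 ≤ 7 — FAILS

Since the claim fails at x = 9, this value is a counterexample.

Answer: Yes, x = 9 is a counterexample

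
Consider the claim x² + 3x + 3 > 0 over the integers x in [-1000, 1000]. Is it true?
Over all integers in [-1000, 1000], LHS − RHS is smallest at x = -1, where it equals 1:
x = -1: LHS = (-1)² + 3·(-1) + 3 = 1; 1 > 0 — holds
At the ends of the range:
x = -1000: LHS = (-1000)² + 3·(-1000) + 3 = 997003; 997003 > 0 — holds
x = 1000: LHS = 1000² + 3·1000 + 3 = 1003003; 1003003 > 0 — holds
Hence LHS − RHS is never zero or negative, i.e. LHS > RHS throughout, so the relation holds for every integer in [-1000, 1000].

No counterexample exists.

Answer: True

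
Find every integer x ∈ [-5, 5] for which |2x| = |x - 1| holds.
Holds for: {-1}
Fails for: {-5, -4, -3, -2, 0, 1, 2, 3, 4, 5}

Answer: {-1}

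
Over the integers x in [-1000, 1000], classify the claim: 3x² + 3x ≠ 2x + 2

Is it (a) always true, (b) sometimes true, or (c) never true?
Holds at x = 0: LHS = 3·0² + 3·0 = 0, RHS = 2·0 + 2 = 2; 0 ≠ 2 — holds
Fails at x = -1: LHS = 3·(-1)² + 3·(-1) = 0, RHS = 2·(-1) + 2 = 0; 0 ≠ 0 — FAILS
It is satisfied by some integers in the range but not all.

Answer: Sometimes true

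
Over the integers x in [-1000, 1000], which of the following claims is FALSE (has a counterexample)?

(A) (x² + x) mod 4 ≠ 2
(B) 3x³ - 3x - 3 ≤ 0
(A) x = 1: LHS = (1² + 1) mod 4 = 2 mod 4 = 2; 2 ≠ 2 — FAILS
(B) x = 2: LHS = 3·2³ - 3·2 - 3 = 15; 15 ≤ 0 — FAILS

Answer: Both A and B are false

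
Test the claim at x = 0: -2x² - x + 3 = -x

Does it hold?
x = 0: LHS = -2·0² - 0 + 3 = 3, RHS = -0 = 0; 3 = 0 — FAILS

The relation fails at x = 0, so x = 0 is a counterexample.

Answer: No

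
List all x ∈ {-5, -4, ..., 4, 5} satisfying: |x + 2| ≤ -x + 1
Holds for: {-5, -4, -3, -2, -1}
Fails for: {0, 1, 2, 3, 4, 5}

Answer: {-5, -4, -3, -2, -1}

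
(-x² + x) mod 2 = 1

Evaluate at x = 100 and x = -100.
x = 100: LHS = (-100² + 100) mod 2 = (-9900) mod 2 = 0; 0 = 1 — FAILS
x = -100: LHS = (-(-100)² + (-100)) mod 2 = (-10100) mod 2 = 0; 0 = 1 — FAILS

Answer: No, fails for both x = 100 and x = -100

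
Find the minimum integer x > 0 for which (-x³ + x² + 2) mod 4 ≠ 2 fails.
Testing positive integers:
x = 1: LHS = (-1³ + 1² + 2) mod 4 = 2 mod 4 = 2; 2 ≠ 2 — FAILS  ← smallest positive counterexample

Answer: x = 1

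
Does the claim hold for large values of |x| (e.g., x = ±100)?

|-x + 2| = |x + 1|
x = 100: LHS = |-100 + 2| = |-98| = 98, RHS = |100 + 1| = |101| = 101; 98 = 101 — FAILS
x = -100: LHS = |-(-100) + 2| = |102| = 102, RHS = |(-100) + 1| = |-99| = 99; 102 = 99 — FAILS

Answer: No, fails for both x = 100 and x = -100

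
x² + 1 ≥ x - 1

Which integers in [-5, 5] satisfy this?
Over all integers in [-5, 5], LHS − RHS is smallest at x = 0, where it equals 2:
x = 0: LHS = 0² + 1 = 1, RHS = 0 - 1 = -1; 1 ≥ -1 — holds
At the ends of the range:
x = -5: LHS = (-5)² + 1 = 26, RHS = (-5) - 1 = -6; 26 ≥ -6 — holds
x = 5: LHS = 5² + 1 = 26, RHS = 5 - 1 = 4; 26 ≥ 4 — holds
Hence LHS − RHS is never negative, i.e. LHS ≥ RHS throughout, so the relation holds for every integer in [-5, 5].

Answer: All integers in [-5, 5]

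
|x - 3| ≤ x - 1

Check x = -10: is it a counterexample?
Substitute x = -10 into the relation:
x = -10: LHS = |(-10) - 3| = |-13| = 13, RHS = (-10) - 1 = -11; 13 ≤ -11 — FAILS

Since the claim fails at x = -10, this value is a counterexample.

Answer: Yes, x = -10 is a counterexample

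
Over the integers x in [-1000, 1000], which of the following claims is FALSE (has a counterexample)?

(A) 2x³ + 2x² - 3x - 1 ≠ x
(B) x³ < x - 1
(A) Track d = LHS − RHS over the integers in [-1000, 1000]. Equality would need d = 0, but d changes sign only between consecutive integers, jumping over 0:
x = -2: LHS = 2·(-2)³ + 2·(-2)² - 3·(-2) - 1 = -3; -3 ≠ -2 — holds  (d = -1)
x = -1: LHS = 2·(-1)³ + 2·(-1)² - 3·(-1) - 1 = 2; 2 ≠ -1 — holds  (d = 3)
x = -1: LHS = 2·(-1)³ + 2·(-1)² - 3·(-1) - 1 = 2; 2 ≠ -1 — holds  (d = 3)
x = 0: LHS = 2·0³ + 2·0² - 3·0 - 1 = -1; -1 ≠ 0 — holds  (d = -1)
x = 1: LHS = 2·1³ + 2·1² - 3·1 - 1 = 0; 0 ≠ 1 — holds  (d = -1)
x = 2: LHS = 2·2³ + 2·2² - 3·2 - 1 = 17; 17 ≠ 2 — holds  (d = 15)
Away from these crossings d keeps a constant sign, and checking every integer in [-1000, 1000] confirms d ≠ 0 throughout. Hence the two sides are never equal, so the relation holds for every integer in [-1000, 1000].

(B) x = 0: LHS = 0³ = 0, RHS = 0 - 1 = -1; 0 < -1 — FAILS

Only (B) has a counterexample.

Answer: B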